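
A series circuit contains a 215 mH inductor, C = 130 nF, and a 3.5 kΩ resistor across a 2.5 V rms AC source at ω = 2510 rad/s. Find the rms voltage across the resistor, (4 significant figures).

X_L = ωL = 539.6 Ω
X_C = 1/(ωC) = 3065 Ω
Net reactance X = X_L − X_C = -2525 Ω
Z = 3500 − j2525 Ω
|Z| = √(3500² + 2525²) = 4316 Ω
I = V/|Z| = 579.3 μA
V_R = I·|Z_R| = 0.0005793 × 3500 = 2.027 V

2.027 V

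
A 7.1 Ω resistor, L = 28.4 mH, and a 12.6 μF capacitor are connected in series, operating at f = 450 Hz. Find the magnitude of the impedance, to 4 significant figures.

ω = 2πf = 2827 rad/s
X_L = ωL = 80.30 Ω
X_C = 1/(ωC) = 28.07 Ω
Net reactance X = X_L − X_C = 52.23 Ω
Z = 7.100 + j52.23 Ω
|Z| = √(7.100² + 52.23²) = 52.71 Ω

52.71 Ω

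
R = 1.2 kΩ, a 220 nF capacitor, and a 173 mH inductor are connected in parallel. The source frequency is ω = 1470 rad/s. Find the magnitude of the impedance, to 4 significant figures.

270.0 Ω

X_L = ωL = 254.3 Ω
X_C = 1/(ωC) = 3092 Ω
Parallel: admittances add. Y = 1/R + 1/(jωL) + jωC
Y = (0.0008333 − j0.003609) S
|Y| = 0.003704 S → |Z| = 1/|Y| = 270.0 Ω, ∠Z = −∠Y = 77.00°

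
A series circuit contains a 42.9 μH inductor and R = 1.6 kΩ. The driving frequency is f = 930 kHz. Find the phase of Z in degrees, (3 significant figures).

8.90°

ω = 2πf = 5.843e+06 rad/s
X_L = ωL = 251 Ω
Z = 1600 + j251 Ω
|Z| = √(1600² + 251²) = 1620 Ω
∠Z = arctan(251/1600) = 8.90°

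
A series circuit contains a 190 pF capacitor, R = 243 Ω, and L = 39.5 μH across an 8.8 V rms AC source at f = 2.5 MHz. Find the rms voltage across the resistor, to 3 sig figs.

5.70 V

ω = 2πf = 1.571e+07 rad/s
X_L = ωL = 620 Ω
X_C = 1/(ωC) = 335 Ω
Net reactance X = X_L − X_C = 285 Ω
Z = 243 + j285 Ω
|Z| = √(243² + 285²) = 375 Ω
I = V/|Z| = 23.5 mA
V_R = I·|Z_R| = 0.0235 × 243 = 5.70 V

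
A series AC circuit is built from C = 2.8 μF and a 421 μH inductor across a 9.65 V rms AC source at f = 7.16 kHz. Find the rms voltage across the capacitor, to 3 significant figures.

ω = 2πf = 44990 rad/s
X_L = ωL = 18.9 Ω
X_C = 1/(ωC) = 7.94 Ω
Net reactance X = X_L − X_C = 11.0 Ω
Z = j11.0 Ω
|Z| = √(0² + 11.0²) = 11.0 Ω
I = V/|Z| = 877 mA
V_C = I·|Z_C| = 0.877 × 7.94 = 6.96 V

6.96 V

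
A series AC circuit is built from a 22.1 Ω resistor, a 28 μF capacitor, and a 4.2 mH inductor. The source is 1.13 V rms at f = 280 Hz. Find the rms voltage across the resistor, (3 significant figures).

ω = 2πf = 1759 rad/s
X_L = ωL = 7.39 Ω
X_C = 1/(ωC) = 20.3 Ω
Net reactance X = X_L − X_C = -12.9 Ω
Z = 22.1 − j12.9 Ω
|Z| = √(22.1² + 12.9²) = 25.6 Ω
I = V/|Z| = 44.1 mA
V_R = I·|Z_R| = 0.0441 × 22.1 = 0.976 V

0.976 V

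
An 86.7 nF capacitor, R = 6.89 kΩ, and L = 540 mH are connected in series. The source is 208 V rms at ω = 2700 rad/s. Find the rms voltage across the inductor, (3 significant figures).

X_L = ωL = 1460 Ω
X_C = 1/(ωC) = 4270 Ω
Net reactance X = X_L − X_C = -2810 Ω
Z = 6890 − j2810 Ω
|Z| = √(6890² + 2810²) = 7440 Ω
I = V/|Z| = 27.9 mA
V_L = I·|Z_L| = 0.0279 × 1460 = 40.7 V

40.7 V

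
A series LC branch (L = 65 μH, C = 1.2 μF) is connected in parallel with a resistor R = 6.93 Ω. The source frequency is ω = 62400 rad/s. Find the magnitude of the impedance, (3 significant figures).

X_L = ωL = 4.06 Ω
X_C = 1/(ωC) = 13.4 Ω
Branch 1: Z₁ = R = 6.93 Ω
Branch 2 (series LC): Z₂ = j(X_L − X_C) = −j9.30 Ω
Parallel: Z = Z₁Z₂/(Z₁+Z₂), |Z| = 5.56 Ω, ∠Z = -36.7°

5.56 Ω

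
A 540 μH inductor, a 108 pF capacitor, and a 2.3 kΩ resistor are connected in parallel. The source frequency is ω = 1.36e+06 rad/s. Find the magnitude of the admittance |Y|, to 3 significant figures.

1.29 mS

X_L = ωL = 734 Ω
X_C = 1/(ωC) = 6810 Ω
Parallel: admittances add. Y = 1/R + 1/(jωL) + jωC
Y = (0.000435 − j0.00121) S
|Y| = 0.00129 S → |Z| = 1/|Y| = 775 Ω, ∠Z = −∠Y = 70.3°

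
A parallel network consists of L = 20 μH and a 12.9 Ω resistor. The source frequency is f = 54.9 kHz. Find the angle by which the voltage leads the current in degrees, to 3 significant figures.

ω = 2πf = 344900 rad/s
X_L = ωL = 6.90 Ω
Parallel: admittances add. Y = 1/R + 1/(jωL)
Y = (0.0775 − j0.145) S
|Y| = 0.164 S → |Z| = 1/|Y| = 6.08 Ω, ∠Z = −∠Y = 61.9°

61.9°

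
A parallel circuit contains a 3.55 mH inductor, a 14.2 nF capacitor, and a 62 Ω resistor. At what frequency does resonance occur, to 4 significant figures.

22.42 kHz

ω₀ = 1/√(LC) = 1/√(0.00355 × 1.42e-08) = 140800 rad/s
f₀ = ω₀/(2π) = 22.42 kHz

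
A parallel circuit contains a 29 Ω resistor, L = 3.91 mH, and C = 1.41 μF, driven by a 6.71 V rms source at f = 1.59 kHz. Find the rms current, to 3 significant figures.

244 mA

ω = 2πf = 9990 rad/s
X_L = ωL = 39.1 Ω
X_C = 1/(ωC) = 71.0 Ω
Parallel: admittances add. Y = 1/R + 1/(jωL) + jωC
Y = (0.0345 − j0.0115) S
|Y| = 0.0364 S → |Z| = 1/|Y| = 27.5 Ω, ∠Z = −∠Y = 18.5°
I = V/|Z| = 6.71/27.5 = 244 mA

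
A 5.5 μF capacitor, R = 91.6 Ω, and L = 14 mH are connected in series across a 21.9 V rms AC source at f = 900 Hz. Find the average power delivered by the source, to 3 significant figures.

ω = 2πf = 5655 rad/s
X_L = ωL = 79.2 Ω
X_C = 1/(ωC) = 32.2 Ω
Net reactance X = X_L − X_C = 47.0 Ω
Z = 91.6 + j47.0 Ω
|Z| = √(91.6² + 47.0²) = 103 Ω
∠Z = arctan(47.0/91.6) = 27.2°
I = V/|Z| = 213 mA
P = VI cos φ = 21.9 × 0.213 × cos(27.2°) = 4.14 W

4.14 W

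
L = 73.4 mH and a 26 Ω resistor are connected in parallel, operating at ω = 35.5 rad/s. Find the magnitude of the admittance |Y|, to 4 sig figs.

X_L = ωL = 2.606 Ω
Parallel: admittances add. Y = 1/R + 1/(jωL)
Y = (0.03846 − j0.3838) S
|Y| = 0.3857 S → |Z| = 1/|Y| = 2.593 Ω, ∠Z = −∠Y = 84.28°

385.7 mS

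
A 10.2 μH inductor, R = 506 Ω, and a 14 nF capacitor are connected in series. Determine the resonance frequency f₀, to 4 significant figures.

ω₀ = 1/√(LC) = 1/√(1.02e-05 × 1.4e-08) = 2.646e+06 rad/s
f₀ = ω₀/(2π) = 421.2 kHz

421.2 kHz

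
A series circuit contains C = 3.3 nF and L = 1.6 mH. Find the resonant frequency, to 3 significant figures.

ω₀ = 1/√(LC) = 1/√(0.0016 × 3.3e-09) = 435200 rad/s
f₀ = ω₀/(2π) = 69.3 kHz

69.3 kHz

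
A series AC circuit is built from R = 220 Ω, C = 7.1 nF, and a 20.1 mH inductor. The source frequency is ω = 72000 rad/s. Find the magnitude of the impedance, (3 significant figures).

X_L = ωL = 1450 Ω
X_C = 1/(ωC) = 1960 Ω
Net reactance X = X_L − X_C = -509 Ω
Z = 220 − j509 Ω
|Z| = √(220² + 509²) = 554 Ω

554 Ω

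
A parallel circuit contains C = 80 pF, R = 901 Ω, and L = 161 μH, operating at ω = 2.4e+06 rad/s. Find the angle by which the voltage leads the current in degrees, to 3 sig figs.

X_L = ωL = 386 Ω
X_C = 1/(ωC) = 5210 Ω
Parallel: admittances add. Y = 1/R + 1/(jωL) + jωC
Y = (0.00111 − j0.00240) S
|Y| = 0.00264 S → |Z| = 1/|Y| = 379 Ω, ∠Z = −∠Y = 65.1°

65.1°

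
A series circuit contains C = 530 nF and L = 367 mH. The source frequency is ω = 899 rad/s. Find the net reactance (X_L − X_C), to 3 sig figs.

-1770 Ω

X_L = ωL = 330 Ω
X_C = 1/(ωC) = 2100 Ω
X = 330 − 2100 = -1770 Ω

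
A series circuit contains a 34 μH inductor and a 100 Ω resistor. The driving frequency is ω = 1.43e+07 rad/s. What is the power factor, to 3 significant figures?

X_L = ωL = 486 Ω
Z = 100 + j486 Ω
|Z| = √(100² + 486²) = 496 Ω
∠Z = arctan(486/100) = 78.4°
cos φ = cos(78.4°) = 0.201

0.201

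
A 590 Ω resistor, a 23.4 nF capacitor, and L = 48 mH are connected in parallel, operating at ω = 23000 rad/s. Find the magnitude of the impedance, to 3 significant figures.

577 Ω

X_L = ωL = 1100 Ω
X_C = 1/(ωC) = 1860 Ω
Parallel: admittances add. Y = 1/R + 1/(jωL) + jωC
Y = (0.00169 − j0.000368) S
|Y| = 0.00173 S → |Z| = 1/|Y| = 577 Ω, ∠Z = −∠Y = 12.2°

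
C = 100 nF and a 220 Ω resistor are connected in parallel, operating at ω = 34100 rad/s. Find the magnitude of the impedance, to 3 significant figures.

X_C = 1/(ωC) = 293 Ω
Parallel: admittances add. Y = 1/R + jωC
Y = (0.00455 + j0.00341) S
|Y| = 0.00568 S → |Z| = 1/|Y| = 176 Ω, ∠Z = −∠Y = -36.9°

176 Ω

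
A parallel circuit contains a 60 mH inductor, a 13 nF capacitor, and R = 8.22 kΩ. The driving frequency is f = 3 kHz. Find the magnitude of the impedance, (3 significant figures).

1540 Ω

ω = 2πf = 18850 rad/s
X_L = ωL = 1130 Ω
X_C = 1/(ωC) = 4080 Ω
Parallel: admittances add. Y = 1/R + 1/(jωL) + jωC
Y = (0.000122 − j0.000639) S
|Y| = 0.000651 S → |Z| = 1/|Y| = 1540 Ω, ∠Z = −∠Y = 79.2°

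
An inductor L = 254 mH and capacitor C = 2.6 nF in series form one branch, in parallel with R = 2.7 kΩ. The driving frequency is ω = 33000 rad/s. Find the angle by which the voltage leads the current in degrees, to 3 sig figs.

X_L = ωL = 8380 Ω
X_C = 1/(ωC) = 11700 Ω
Branch 1: Z₁ = R = 2700 Ω
Branch 2 (series LC): Z₂ = j(X_L − X_C) = −j3270 Ω
Parallel: Z = Z₁Z₂/(Z₁+Z₂), |Z| = 2080 Ω, ∠Z = -39.5°

-39.5°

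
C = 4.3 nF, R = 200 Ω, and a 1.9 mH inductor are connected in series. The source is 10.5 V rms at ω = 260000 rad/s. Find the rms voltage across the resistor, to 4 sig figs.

4.691 V

X_L = ωL = 494.0 Ω
X_C = 1/(ωC) = 894.5 Ω
Net reactance X = X_L − X_C = -400.5 Ω
Z = 200.0 − j400.5 Ω
|Z| = √(200.0² + 400.5²) = 447.6 Ω
I = V/|Z| = 23.46 mA
V_R = I·|Z_R| = 0.02346 × 200.0 = 4.691 V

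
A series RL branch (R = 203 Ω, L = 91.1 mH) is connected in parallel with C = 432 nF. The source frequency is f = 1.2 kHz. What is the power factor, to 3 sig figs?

0.202

ω = 2πf = 7540 rad/s
X_L = ωL = 687 Ω
X_C = 1/(ωC) = 307 Ω
Branch 1 (R+jX_L): Z₁ = 203 + j687 Ω, |Z₁| = 716 Ω
Branch 2 (−jX_C): Z₂ = −j307 Ω
Parallel: Z = Z₁Z₂/(Z₁+Z₂), |Z| = 511 Ω, ∠Z = -78.3°
cos φ = cos(-78.3°) = 0.202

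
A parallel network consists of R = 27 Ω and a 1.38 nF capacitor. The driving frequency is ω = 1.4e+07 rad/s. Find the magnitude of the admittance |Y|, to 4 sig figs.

X_C = 1/(ωC) = 51.76 Ω
Parallel: admittances add. Y = 1/R + jωC
Y = (0.03704 + j0.01932) S
|Y| = 0.04177 S → |Z| = 1/|Y| = 23.94 Ω, ∠Z = −∠Y = -27.55°

41.77 mS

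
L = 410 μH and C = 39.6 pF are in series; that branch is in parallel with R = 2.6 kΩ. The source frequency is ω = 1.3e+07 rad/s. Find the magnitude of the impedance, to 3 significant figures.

2060 Ω

X_L = ωL = 5330 Ω
X_C = 1/(ωC) = 1940 Ω
Branch 1: Z₁ = R = 2600 Ω
Branch 2 (series LC): Z₂ = j(X_L − X_C) = j3390 Ω
Parallel: Z = Z₁Z₂/(Z₁+Z₂), |Z| = 2060 Ω, ∠Z = 37.5°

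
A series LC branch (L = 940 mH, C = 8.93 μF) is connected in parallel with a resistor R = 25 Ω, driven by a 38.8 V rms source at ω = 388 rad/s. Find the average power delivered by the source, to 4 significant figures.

X_L = ωL = 364.7 Ω
X_C = 1/(ωC) = 288.6 Ω
Branch 1: Z₁ = R = 25.00 Ω
Branch 2 (series LC): Z₂ = j(X_L − X_C) = j76.11 Ω
Parallel: Z = Z₁Z₂/(Z₁+Z₂), |Z| = 23.75 Ω, ∠Z = 18.18°
I = V/|Z| = 1.634 A
P = VI cos φ = 38.8 × 1.634 × cos(18.18°) = 60.22 W

60.22 W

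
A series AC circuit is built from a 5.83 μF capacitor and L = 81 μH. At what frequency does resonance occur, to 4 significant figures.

ω₀ = 1/√(LC) = 1/√(8.1e-05 × 5.83e-06) = 46020 rad/s
f₀ = ω₀/(2π) = 7.324 kHz

7.324 kHz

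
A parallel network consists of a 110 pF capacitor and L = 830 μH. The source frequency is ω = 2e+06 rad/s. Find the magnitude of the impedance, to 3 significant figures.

X_L = ωL = 1660 Ω
X_C = 1/(ωC) = 4550 Ω
Parallel: admittances add. Y = 1/(jωL) + jωC
Y = (0 − j0.000382) S
|Y| = 0.000382 S → |Z| = 1/|Y| = 2610 Ω, ∠Z = −∠Y = 90.0°

2610 Ω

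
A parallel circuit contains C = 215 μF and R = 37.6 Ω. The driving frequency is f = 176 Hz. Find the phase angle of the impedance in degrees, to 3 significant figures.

ω = 2πf = 1106 rad/s
X_C = 1/(ωC) = 4.21 Ω
Parallel: admittances add. Y = 1/R + jωC
Y = (0.0266 + j0.238) S
|Y| = 0.239 S → |Z| = 1/|Y| = 4.18 Ω, ∠Z = −∠Y = -83.6°

-83.6°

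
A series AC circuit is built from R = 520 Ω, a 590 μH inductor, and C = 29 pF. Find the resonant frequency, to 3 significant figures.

ω₀ = 1/√(LC) = 1/√(0.00059 × 2.9e-11) = 7.645e+06 rad/s
f₀ = ω₀/(2π) = 1.22 MHz

1.22 MHz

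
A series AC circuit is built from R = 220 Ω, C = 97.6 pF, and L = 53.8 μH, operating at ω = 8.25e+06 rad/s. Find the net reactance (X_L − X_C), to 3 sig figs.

-798 Ω

X_L = ωL = 444 Ω
X_C = 1/(ωC) = 1240 Ω
X = 444 − 1240 = -798 Ω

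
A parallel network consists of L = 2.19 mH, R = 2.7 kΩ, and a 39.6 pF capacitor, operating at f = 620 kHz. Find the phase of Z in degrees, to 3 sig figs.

-5.71°

ω = 2πf = 3.896e+06 rad/s
X_L = ωL = 8530 Ω
X_C = 1/(ωC) = 6480 Ω
Parallel: admittances add. Y = 1/R + 1/(jωL) + jωC
Y = (0.000370 + j3.7e-05) S
|Y| = 0.000372 S → |Z| = 1/|Y| = 2690 Ω, ∠Z = −∠Y = -5.71°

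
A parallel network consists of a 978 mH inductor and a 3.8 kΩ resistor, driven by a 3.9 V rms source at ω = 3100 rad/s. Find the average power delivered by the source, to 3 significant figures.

4.00 mW

X_L = ωL = 3030 Ω
Parallel: admittances add. Y = 1/R + 1/(jωL)
Y = (0.000263 − j0.000330) S
|Y| = 0.000422 S → |Z| = 1/|Y| = 2370 Ω, ∠Z = −∠Y = 51.4°
I = V/|Z| = 1.65 mA
P = VI cos φ = 3.9 × 0.00165 × cos(51.4°) = 4.00 mW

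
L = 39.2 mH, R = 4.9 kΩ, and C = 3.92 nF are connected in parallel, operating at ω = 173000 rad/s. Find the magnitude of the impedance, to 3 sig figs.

1760 Ω

X_L = ωL = 6780 Ω
X_C = 1/(ωC) = 1470 Ω
Parallel: admittances add. Y = 1/R + 1/(jωL) + jωC
Y = (0.000204 + j0.000531) S
|Y| = 0.000569 S → |Z| = 1/|Y| = 1760 Ω, ∠Z = −∠Y = -69.0°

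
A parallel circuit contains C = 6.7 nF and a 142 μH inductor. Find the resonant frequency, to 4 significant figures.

ω₀ = 1/√(LC) = 1/√(0.000142 × 6.7e-09) = 1.025e+06 rad/s
f₀ = ω₀/(2π) = 163.2 kHz

163.2 kHz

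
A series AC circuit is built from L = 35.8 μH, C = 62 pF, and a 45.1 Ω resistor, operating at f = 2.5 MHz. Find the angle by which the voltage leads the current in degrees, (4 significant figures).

-84.45°

ω = 2πf = 1.571e+07 rad/s
X_L = ωL = 562.3 Ω
X_C = 1/(ωC) = 1027 Ω
Net reactance X = X_L − X_C = -464.5 Ω
Z = 45.10 − j464.5 Ω
|Z| = √(45.10² + 464.5²) = 466.6 Ω
∠Z = arctan(-464.5/45.10) = -84.45°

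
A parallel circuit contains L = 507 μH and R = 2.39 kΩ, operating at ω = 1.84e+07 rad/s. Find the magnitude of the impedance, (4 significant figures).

X_L = ωL = 9329 Ω
Parallel: admittances add. Y = 1/R + 1/(jωL)
Y = (0.0004184 − j0.0001072) S
|Y| = 0.0004319 S → |Z| = 1/|Y| = 2315 Ω, ∠Z = −∠Y = 14.37°

2315 Ω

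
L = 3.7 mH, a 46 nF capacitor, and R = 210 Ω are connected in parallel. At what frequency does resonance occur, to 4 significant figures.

ω₀ = 1/√(LC) = 1/√(0.0037 × 4.6e-08) = 76650 rad/s
f₀ = ω₀/(2π) = 12.20 kHz

12.20 kHz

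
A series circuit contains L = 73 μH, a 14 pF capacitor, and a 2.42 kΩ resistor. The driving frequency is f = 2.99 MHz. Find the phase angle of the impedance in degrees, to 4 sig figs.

-45.13°

ω = 2πf = 1.879e+07 rad/s
X_L = ωL = 1371 Ω
X_C = 1/(ωC) = 3802 Ω
Net reactance X = X_L − X_C = -2431 Ω
Z = 2420 − j2431 Ω
|Z| = √(2420² + 2431²) = 3430 Ω
∠Z = arctan(-2431/2420) = -45.13°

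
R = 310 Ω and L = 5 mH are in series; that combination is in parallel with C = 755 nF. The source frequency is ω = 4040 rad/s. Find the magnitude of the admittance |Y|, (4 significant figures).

X_L = ωL = 20.20 Ω
X_C = 1/(ωC) = 327.8 Ω
Branch 1 (R+jX_L): Z₁ = 310.0 + j20.20 Ω, |Z₁| = 310.7 Ω
Branch 2 (−jX_C): Z₂ = −j327.8 Ω
Parallel: Z = Z₁Z₂/(Z₁+Z₂), |Z| = 233.2 Ω, ∠Z = -41.49°
|Y| = 1/|Z| = 4.288 mS

4.288 mS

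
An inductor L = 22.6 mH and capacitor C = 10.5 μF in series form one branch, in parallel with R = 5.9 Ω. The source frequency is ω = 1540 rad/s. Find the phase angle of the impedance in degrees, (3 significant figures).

X_L = ωL = 34.8 Ω
X_C = 1/(ωC) = 61.8 Ω
Branch 1: Z₁ = R = 5.90 Ω
Branch 2 (series LC): Z₂ = j(X_L − X_C) = −j27.0 Ω
Parallel: Z = Z₁Z₂/(Z₁+Z₂), |Z| = 5.76 Ω, ∠Z = -12.3°

-12.3°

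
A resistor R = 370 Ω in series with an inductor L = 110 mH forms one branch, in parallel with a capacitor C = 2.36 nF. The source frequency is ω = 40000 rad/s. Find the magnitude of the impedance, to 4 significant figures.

X_L = ωL = 4400 Ω
X_C = 1/(ωC) = 10590 Ω
Branch 1 (R+jX_L): Z₁ = 370.0 + j4400 Ω, |Z₁| = 4416 Ω
Branch 2 (−jX_C): Z₂ = −j10590 Ω
Parallel: Z = Z₁Z₂/(Z₁+Z₂), |Z| = 7539 Ω, ∠Z = 81.77°

7539 Ω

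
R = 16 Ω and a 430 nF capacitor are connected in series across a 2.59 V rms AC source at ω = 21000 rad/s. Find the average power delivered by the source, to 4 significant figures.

X_C = 1/(ωC) = 110.7 Ω
Z = 16.00 − j110.7 Ω
|Z| = √(16.00² + 110.7²) = 111.9 Ω
∠Z = arctan(-110.7/16.00) = -81.78°
I = V/|Z| = 23.15 mA
P = VI cos φ = 2.59 × 0.02315 × cos(-81.78°) = 8.573 mW

8.573 mW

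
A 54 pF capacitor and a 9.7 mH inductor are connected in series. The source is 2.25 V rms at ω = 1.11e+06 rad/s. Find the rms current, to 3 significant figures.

380 μA

X_L = ωL = 10800 Ω
X_C = 1/(ωC) = 16700 Ω
Net reactance X = X_L − X_C = -5920 Ω
Z = − j5920 Ω
|Z| = √(0² + 5920²) = 5920 Ω
I = V/|Z| = 2.25/5920 = 380 μA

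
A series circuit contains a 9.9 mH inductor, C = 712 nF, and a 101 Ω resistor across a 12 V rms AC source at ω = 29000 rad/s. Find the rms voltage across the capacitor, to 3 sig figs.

X_L = ωL = 287 Ω
X_C = 1/(ωC) = 48.4 Ω
Net reactance X = X_L − X_C = 239 Ω
Z = 101 + j239 Ω
|Z| = √(101² + 239²) = 259 Ω
I = V/|Z| = 46.3 mA
V_C = I·|Z_C| = 0.0463 × 48.4 = 2.24 V

2.24 V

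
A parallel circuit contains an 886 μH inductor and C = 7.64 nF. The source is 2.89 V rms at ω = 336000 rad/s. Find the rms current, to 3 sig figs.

2.29 mA

X_L = ωL = 298 Ω
X_C = 1/(ωC) = 390 Ω
Parallel: admittances add. Y = 1/(jωL) + jωC
Y = (0 − j0.000792) S
|Y| = 0.000792 S → |Z| = 1/|Y| = 1260 Ω, ∠Z = −∠Y = 90.0°
I = V/|Z| = 2.89/1260 = 2.29 mA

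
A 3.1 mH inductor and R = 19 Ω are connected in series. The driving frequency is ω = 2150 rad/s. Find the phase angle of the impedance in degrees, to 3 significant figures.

X_L = ωL = 6.67 Ω
Z = 19.0 + j6.67 Ω
|Z| = √(19.0² + 6.67²) = 20.1 Ω
∠Z = arctan(6.67/19.0) = 19.3°

19.3°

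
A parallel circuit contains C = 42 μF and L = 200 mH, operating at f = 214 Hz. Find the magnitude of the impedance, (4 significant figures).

ω = 2πf = 1345 rad/s
X_L = ωL = 268.9 Ω
X_C = 1/(ωC) = 17.71 Ω
Parallel: admittances add. Y = 1/(jωL) + jωC
Y = (0 + j0.05275) S
|Y| = 0.05275 S → |Z| = 1/|Y| = 18.96 Ω, ∠Z = −∠Y = -90.00°

18.96 Ω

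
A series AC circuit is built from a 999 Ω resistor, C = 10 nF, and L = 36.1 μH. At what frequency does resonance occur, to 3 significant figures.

265 kHz

ω₀ = 1/√(LC) = 1/√(3.61e-05 × 1e-08) = 1.664e+06 rad/s
f₀ = ω₀/(2π) = 265 kHz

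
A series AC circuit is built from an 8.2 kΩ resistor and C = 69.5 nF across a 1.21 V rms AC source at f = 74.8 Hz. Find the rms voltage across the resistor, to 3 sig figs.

0.313 V

ω = 2πf = 470.0 rad/s
X_C = 1/(ωC) = 30600 Ω
Z = 8200 − j30600 Ω
|Z| = √(8200² + 30600²) = 31700 Ω
I = V/|Z| = 38.2 μA
V_R = I·|Z_R| = 3.82e-05 × 8200 = 0.313 V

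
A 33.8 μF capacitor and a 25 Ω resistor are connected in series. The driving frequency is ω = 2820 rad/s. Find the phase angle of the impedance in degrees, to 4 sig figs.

X_C = 1/(ωC) = 10.49 Ω
Z = 25.00 − j10.49 Ω
|Z| = √(25.00² + 10.49²) = 27.11 Ω
∠Z = arctan(-10.49/25.00) = -22.77°

-22.77°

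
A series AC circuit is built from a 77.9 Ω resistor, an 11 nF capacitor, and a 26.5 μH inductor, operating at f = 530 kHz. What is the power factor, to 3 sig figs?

0.788

ω = 2πf = 3.33e+06 rad/s
X_L = ωL = 88.2 Ω
X_C = 1/(ωC) = 27.3 Ω
Net reactance X = X_L − X_C = 60.9 Ω
Z = 77.9 + j60.9 Ω
|Z| = √(77.9² + 60.9²) = 98.9 Ω
∠Z = arctan(60.9/77.9) = 38.0°
cos φ = cos(38.0°) = 0.788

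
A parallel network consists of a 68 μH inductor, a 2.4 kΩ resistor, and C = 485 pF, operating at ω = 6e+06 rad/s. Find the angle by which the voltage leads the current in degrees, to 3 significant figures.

-47.8°

X_L = ωL = 408 Ω
X_C = 1/(ωC) = 344 Ω
Parallel: admittances add. Y = 1/R + 1/(jωL) + jωC
Y = (0.000417 + j0.000459) S
|Y| = 0.000620 S → |Z| = 1/|Y| = 1610 Ω, ∠Z = −∠Y = -47.8°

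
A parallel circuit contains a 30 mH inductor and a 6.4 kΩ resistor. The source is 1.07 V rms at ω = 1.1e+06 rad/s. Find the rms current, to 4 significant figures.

170.3 μA

X_L = ωL = 33000 Ω
Parallel: admittances add. Y = 1/R + 1/(jωL)
Y = (0.0001563 − j3.03e-05) S
|Y| = 0.0001592 S → |Z| = 1/|Y| = 6283 Ω, ∠Z = −∠Y = 10.98°
I = V/|Z| = 1.07/6283 = 170.3 μA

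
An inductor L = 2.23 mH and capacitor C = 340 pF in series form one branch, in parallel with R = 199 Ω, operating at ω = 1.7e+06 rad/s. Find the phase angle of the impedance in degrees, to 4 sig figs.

5.515°

X_L = ωL = 3791 Ω
X_C = 1/(ωC) = 1730 Ω
Branch 1: Z₁ = R = 199.0 Ω
Branch 2 (series LC): Z₂ = j(X_L − X_C) = j2061 Ω
Parallel: Z = Z₁Z₂/(Z₁+Z₂), |Z| = 198.1 Ω, ∠Z = 5.515°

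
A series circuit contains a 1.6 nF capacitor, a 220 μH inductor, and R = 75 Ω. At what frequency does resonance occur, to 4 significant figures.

ω₀ = 1/√(LC) = 1/√(0.00022 × 1.6e-09) = 1.685e+06 rad/s
f₀ = ω₀/(2π) = 268.3 kHz

268.3 kHz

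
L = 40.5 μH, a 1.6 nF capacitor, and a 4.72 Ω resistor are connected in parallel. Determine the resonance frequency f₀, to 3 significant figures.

ω₀ = 1/√(LC) = 1/√(4.05e-05 × 1.6e-09) = 3.928e+06 rad/s
f₀ = ω₀/(2π) = 625 kHz

625 kHz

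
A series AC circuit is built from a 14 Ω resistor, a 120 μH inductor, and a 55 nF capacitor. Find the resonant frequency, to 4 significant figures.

ω₀ = 1/√(LC) = 1/√(0.00012 × 5.5e-08) = 389200 rad/s
f₀ = ω₀/(2π) = 61.95 kHz

61.95 kHz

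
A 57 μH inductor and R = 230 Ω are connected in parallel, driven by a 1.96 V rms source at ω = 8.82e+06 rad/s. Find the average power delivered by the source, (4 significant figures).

16.70 mW

X_L = ωL = 502.7 Ω
Parallel: admittances add. Y = 1/R + 1/(jωL)
Y = (0.004348 − j0.001989) S
|Y| = 0.004781 S → |Z| = 1/|Y| = 209.2 Ω, ∠Z = −∠Y = 24.58°
I = V/|Z| = 9.371 mA
P = VI cos φ = 1.96 × 0.009371 × cos(24.58°) = 16.70 mW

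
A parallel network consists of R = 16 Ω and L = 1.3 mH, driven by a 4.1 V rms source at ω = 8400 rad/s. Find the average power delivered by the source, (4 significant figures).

1.051 W

X_L = ωL = 10.92 Ω
Parallel: admittances add. Y = 1/R + 1/(jωL)
Y = (0.06250 − j0.09158) S
|Y| = 0.1109 S → |Z| = 1/|Y| = 9.020 Ω, ∠Z = −∠Y = 55.69°
I = V/|Z| = 454.6 mA
P = VI cos φ = 4.1 × 0.4546 × cos(55.69°) = 1.051 W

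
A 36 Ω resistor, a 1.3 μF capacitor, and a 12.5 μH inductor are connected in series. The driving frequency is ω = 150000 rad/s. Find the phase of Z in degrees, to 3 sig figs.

-5.16°

X_L = ωL = 1.88 Ω
X_C = 1/(ωC) = 5.13 Ω
Net reactance X = X_L − X_C = -3.25 Ω
Z = 36.0 − j3.25 Ω
|Z| = √(36.0² + 3.25²) = 36.1 Ω
∠Z = arctan(-3.25/36.0) = -5.16°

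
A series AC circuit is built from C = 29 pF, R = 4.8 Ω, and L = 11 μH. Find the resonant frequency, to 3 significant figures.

8.91 MHz

ω₀ = 1/√(LC) = 1/√(1.1e-05 × 2.9e-11) = 5.599e+07 rad/s
f₀ = ω₀/(2π) = 8.91 MHz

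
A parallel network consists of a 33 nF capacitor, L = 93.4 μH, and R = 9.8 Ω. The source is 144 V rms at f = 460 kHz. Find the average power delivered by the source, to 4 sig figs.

2.116 kW

ω = 2πf = 2.89e+06 rad/s
X_L = ωL = 270.0 Ω
X_C = 1/(ωC) = 10.48 Ω
Parallel: admittances add. Y = 1/R + 1/(jωL) + jωC
Y = (0.1020 + j0.09167) S
|Y| = 0.1372 S → |Z| = 1/|Y| = 7.290 Ω, ∠Z = −∠Y = -41.94°
I = V/|Z| = 19.75 A
P = VI cos φ = 144 × 19.75 × cos(-41.94°) = 2.116 kW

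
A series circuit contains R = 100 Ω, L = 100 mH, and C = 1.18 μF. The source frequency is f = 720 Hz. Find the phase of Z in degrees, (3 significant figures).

ω = 2πf = 4524 rad/s
X_L = ωL = 452 Ω
X_C = 1/(ωC) = 187 Ω
Net reactance X = X_L − X_C = 265 Ω
Z = 100 + j265 Ω
|Z| = √(100² + 265²) = 283 Ω
∠Z = arctan(265/100) = 69.3°

69.3°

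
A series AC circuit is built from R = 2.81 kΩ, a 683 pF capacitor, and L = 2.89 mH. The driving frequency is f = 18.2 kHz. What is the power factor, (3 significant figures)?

0.220

ω = 2πf = 114400 rad/s
X_L = ωL = 330 Ω
X_C = 1/(ωC) = 12800 Ω
Net reactance X = X_L − X_C = -12500 Ω
Z = 2810 − j12500 Ω
|Z| = √(2810² + 12500²) = 12800 Ω
∠Z = arctan(-12500/2810) = -77.3°
cos φ = cos(-77.3°) = 0.220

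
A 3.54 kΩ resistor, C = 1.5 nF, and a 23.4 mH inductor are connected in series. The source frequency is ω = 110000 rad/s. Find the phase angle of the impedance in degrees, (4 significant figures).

-44.56°

X_L = ωL = 2574 Ω
X_C = 1/(ωC) = 6061 Ω
Net reactance X = X_L − X_C = -3487 Ω
Z = 3540 − j3487 Ω
|Z| = √(3540² + 3487²) = 4969 Ω
∠Z = arctan(-3487/3540) = -44.56°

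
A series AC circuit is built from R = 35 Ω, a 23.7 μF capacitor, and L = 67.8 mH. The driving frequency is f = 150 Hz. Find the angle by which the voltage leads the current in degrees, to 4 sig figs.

ω = 2πf = 942.5 rad/s
X_L = ωL = 63.90 Ω
X_C = 1/(ωC) = 44.77 Ω
Net reactance X = X_L − X_C = 19.13 Ω
Z = 35.00 + j19.13 Ω
|Z| = √(35.00² + 19.13²) = 39.89 Ω
∠Z = arctan(19.13/35.00) = 28.66°

28.66°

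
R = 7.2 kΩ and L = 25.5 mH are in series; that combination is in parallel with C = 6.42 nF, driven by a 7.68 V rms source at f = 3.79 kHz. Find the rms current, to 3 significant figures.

1.52 mA

ω = 2πf = 23810 rad/s
X_L = ωL = 607 Ω
X_C = 1/(ωC) = 6540 Ω
Branch 1 (R+jX_L): Z₁ = 7200 + j607 Ω, |Z₁| = 7230 Ω
Branch 2 (−jX_C): Z₂ = −j6540 Ω
Parallel: Z = Z₁Z₂/(Z₁+Z₂), |Z| = 5070 Ω, ∠Z = -45.7°
I = V/|Z| = 7.68/5070 = 1.52 mA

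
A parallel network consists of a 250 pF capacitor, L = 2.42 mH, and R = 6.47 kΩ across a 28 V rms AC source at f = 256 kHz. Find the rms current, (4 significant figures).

5.938 mA

ω = 2πf = 1.608e+06 rad/s
X_L = ωL = 3893 Ω
X_C = 1/(ωC) = 2487 Ω
Parallel: admittances add. Y = 1/R + 1/(jωL) + jωC
Y = (0.0001546 + j0.0001452) S
|Y| = 0.0002121 S → |Z| = 1/|Y| = 4715 Ω, ∠Z = −∠Y = -43.22°
I = V/|Z| = 28/4715 = 5.938 mA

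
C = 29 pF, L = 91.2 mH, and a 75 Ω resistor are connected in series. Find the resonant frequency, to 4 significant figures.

97.86 kHz

ω₀ = 1/√(LC) = 1/√(0.0912 × 2.9e-11) = 614900 rad/s
f₀ = ω₀/(2π) = 97.86 kHz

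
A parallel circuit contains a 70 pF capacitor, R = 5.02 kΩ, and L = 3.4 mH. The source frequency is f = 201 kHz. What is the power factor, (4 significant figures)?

0.8095

ω = 2πf = 1.263e+06 rad/s
X_L = ωL = 4294 Ω
X_C = 1/(ωC) = 11310 Ω
Parallel: admittances add. Y = 1/R + 1/(jωL) + jωC
Y = (0.0001992 − j0.0001445) S
|Y| = 0.0002461 S → |Z| = 1/|Y| = 4064 Ω, ∠Z = −∠Y = 35.95°
cos φ = cos(35.95°) = 0.8095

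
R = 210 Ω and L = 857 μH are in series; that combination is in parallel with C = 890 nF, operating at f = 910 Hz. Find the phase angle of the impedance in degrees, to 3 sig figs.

-46.3°

ω = 2πf = 5718 rad/s
X_L = ωL = 4.90 Ω
X_C = 1/(ωC) = 197 Ω
Branch 1 (R+jX_L): Z₁ = 210 + j4.90 Ω, |Z₁| = 210 Ω
Branch 2 (−jX_C): Z₂ = −j197 Ω
Parallel: Z = Z₁Z₂/(Z₁+Z₂), |Z| = 145 Ω, ∠Z = -46.3°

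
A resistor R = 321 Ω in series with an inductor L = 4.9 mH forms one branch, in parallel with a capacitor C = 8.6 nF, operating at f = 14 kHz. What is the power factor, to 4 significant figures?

ω = 2πf = 87960 rad/s
X_L = ωL = 431.0 Ω
X_C = 1/(ωC) = 1322 Ω
Branch 1 (R+jX_L): Z₁ = 321.0 + j431.0 Ω, |Z₁| = 537.4 Ω
Branch 2 (−jX_C): Z₂ = −j1322 Ω
Parallel: Z = Z₁Z₂/(Z₁+Z₂), |Z| = 750.2 Ω, ∠Z = 33.51°
cos φ = cos(33.51°) = 0.8338

0.8338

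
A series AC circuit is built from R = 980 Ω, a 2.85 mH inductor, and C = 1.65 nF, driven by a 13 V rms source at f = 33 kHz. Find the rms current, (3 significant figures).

ω = 2πf = 207300 rad/s
X_L = ωL = 591 Ω
X_C = 1/(ωC) = 2920 Ω
Net reactance X = X_L − X_C = -2330 Ω
Z = 980 − j2330 Ω
|Z| = √(980² + 2330²) = 2530 Ω
I = V/|Z| = 13/2530 = 5.14 mA

5.14 mA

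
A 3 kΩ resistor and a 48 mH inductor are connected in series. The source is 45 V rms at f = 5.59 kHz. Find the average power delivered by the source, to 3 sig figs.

ω = 2πf = 35120 rad/s
X_L = ωL = 1690 Ω
Z = 3000 + j1690 Ω
|Z| = √(3000² + 1690²) = 3440 Ω
∠Z = arctan(1690/3000) = 29.3°
I = V/|Z| = 13.1 mA
P = VI cos φ = 45 × 0.0131 × cos(29.3°) = 513 mW

513 mW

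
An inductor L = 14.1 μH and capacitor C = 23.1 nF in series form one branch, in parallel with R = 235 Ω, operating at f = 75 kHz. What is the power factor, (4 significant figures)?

0.3409

ω = 2πf = 471200 rad/s
X_L = ωL = 6.644 Ω
X_C = 1/(ωC) = 91.86 Ω
Branch 1: Z₁ = R = 235.0 Ω
Branch 2 (series LC): Z₂ = j(X_L − X_C) = −j85.22 Ω
Parallel: Z = Z₁Z₂/(Z₁+Z₂), |Z| = 80.11 Ω, ∠Z = -70.07°
cos φ = cos(-70.07°) = 0.3409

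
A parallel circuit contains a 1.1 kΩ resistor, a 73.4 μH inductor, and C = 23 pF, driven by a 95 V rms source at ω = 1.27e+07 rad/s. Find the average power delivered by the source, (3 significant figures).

8.20 W

X_L = ωL = 932 Ω
X_C = 1/(ωC) = 3420 Ω
Parallel: admittances add. Y = 1/R + 1/(jωL) + jωC
Y = (0.000909 − j0.000781) S
|Y| = 0.00120 S → |Z| = 1/|Y| = 835 Ω, ∠Z = −∠Y = 40.7°
I = V/|Z| = 114 mA
P = VI cos φ = 95 × 0.114 × cos(40.7°) = 8.20 W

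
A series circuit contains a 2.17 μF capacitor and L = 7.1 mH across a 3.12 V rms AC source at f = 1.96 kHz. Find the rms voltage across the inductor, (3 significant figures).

ω = 2πf = 12320 rad/s
X_L = ωL = 87.4 Ω
X_C = 1/(ωC) = 37.4 Ω
Net reactance X = X_L − X_C = 50.0 Ω
Z = j50.0 Ω
|Z| = √(0² + 50.0²) = 50.0 Ω
I = V/|Z| = 62.4 mA
V_L = I·|Z_L| = 0.0624 × 87.4 = 5.45 V

5.45 V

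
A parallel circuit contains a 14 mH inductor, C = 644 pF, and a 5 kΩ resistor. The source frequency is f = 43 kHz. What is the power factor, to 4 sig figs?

ω = 2πf = 270200 rad/s
X_L = ωL = 3782 Ω
X_C = 1/(ωC) = 5747 Ω
Parallel: admittances add. Y = 1/R + 1/(jωL) + jωC
Y = (0.0002000 − j9.038e-05) S
|Y| = 0.0002195 S → |Z| = 1/|Y| = 4556 Ω, ∠Z = −∠Y = 24.32°
cos φ = cos(24.32°) = 0.9113

0.9113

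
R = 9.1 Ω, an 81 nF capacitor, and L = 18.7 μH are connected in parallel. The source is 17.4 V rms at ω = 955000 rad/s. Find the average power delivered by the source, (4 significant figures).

33.27 W

X_L = ωL = 17.86 Ω
X_C = 1/(ωC) = 12.93 Ω
Parallel: admittances add. Y = 1/R + 1/(jωL) + jωC
Y = (0.1099 + j0.02136) S
|Y| = 0.1119 S → |Z| = 1/|Y| = 8.933 Ω, ∠Z = −∠Y = -11.00°
I = V/|Z| = 1.948 A
P = VI cos φ = 17.4 × 1.948 × cos(-11.00°) = 33.27 W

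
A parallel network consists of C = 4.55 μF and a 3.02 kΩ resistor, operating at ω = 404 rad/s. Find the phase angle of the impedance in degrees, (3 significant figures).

-79.8°

X_C = 1/(ωC) = 544 Ω
Parallel: admittances add. Y = 1/R + jωC
Y = (0.000331 + j0.00184) S
|Y| = 0.00187 S → |Z| = 1/|Y| = 535 Ω, ∠Z = −∠Y = -79.8°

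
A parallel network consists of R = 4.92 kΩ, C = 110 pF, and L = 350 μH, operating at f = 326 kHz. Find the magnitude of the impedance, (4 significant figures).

842.4 Ω

ω = 2πf = 2.048e+06 rad/s
X_L = ωL = 716.9 Ω
X_C = 1/(ωC) = 4438 Ω
Parallel: admittances add. Y = 1/R + 1/(jωL) + jωC
Y = (0.0002033 − j0.001170) S
|Y| = 0.001187 S → |Z| = 1/|Y| = 842.4 Ω, ∠Z = −∠Y = 80.14°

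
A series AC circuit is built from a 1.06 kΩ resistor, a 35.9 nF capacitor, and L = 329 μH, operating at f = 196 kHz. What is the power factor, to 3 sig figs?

ω = 2πf = 1.232e+06 rad/s
X_L = ωL = 405 Ω
X_C = 1/(ωC) = 22.6 Ω
Net reactance X = X_L − X_C = 383 Ω
Z = 1060 + j383 Ω
|Z| = √(1060² + 383²) = 1130 Ω
∠Z = arctan(383/1060) = 19.8°
cos φ = cos(19.8°) = 0.941

0.941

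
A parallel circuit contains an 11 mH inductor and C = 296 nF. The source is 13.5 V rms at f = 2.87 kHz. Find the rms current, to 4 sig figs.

ω = 2πf = 18030 rad/s
X_L = ωL = 198.4 Ω
X_C = 1/(ωC) = 187.3 Ω
Parallel: admittances add. Y = 1/(jωL) + jωC
Y = (0 + j0.0002964) S
|Y| = 0.0002964 S → |Z| = 1/|Y| = 3374 Ω, ∠Z = −∠Y = -90.00°
I = V/|Z| = 13.5/3374 = 4.001 mA

4.001 mA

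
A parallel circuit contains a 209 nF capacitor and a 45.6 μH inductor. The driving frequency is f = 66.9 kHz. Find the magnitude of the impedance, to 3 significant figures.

ω = 2πf = 420300 rad/s
X_L = ωL = 19.2 Ω
X_C = 1/(ωC) = 11.4 Ω
Parallel: admittances add. Y = 1/(jωL) + jωC
Y = (0 + j0.0357) S
|Y| = 0.0357 S → |Z| = 1/|Y| = 28.0 Ω, ∠Z = −∠Y = -90.0°

28.0 Ω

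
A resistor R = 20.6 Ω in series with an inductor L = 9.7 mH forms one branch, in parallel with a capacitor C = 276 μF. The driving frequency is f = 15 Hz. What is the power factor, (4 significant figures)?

0.8971

ω = 2πf = 94.25 rad/s
X_L = ωL = 0.9142 Ω
X_C = 1/(ωC) = 38.44 Ω
Branch 1 (R+jX_L): Z₁ = 20.60 + j0.9142 Ω, |Z₁| = 20.62 Ω
Branch 2 (−jX_C): Z₂ = −j38.44 Ω
Parallel: Z = Z₁Z₂/(Z₁+Z₂), |Z| = 18.52 Ω, ∠Z = -26.22°
cos φ = cos(-26.22°) = 0.8971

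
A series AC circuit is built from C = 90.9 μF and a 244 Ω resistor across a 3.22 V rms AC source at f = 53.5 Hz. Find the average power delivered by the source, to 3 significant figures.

41.7 mW

ω = 2πf = 336.2 rad/s
X_C = 1/(ωC) = 32.7 Ω
Z = 244 − j32.7 Ω
|Z| = √(244² + 32.7²) = 246 Ω
∠Z = arctan(-32.7/244) = -7.64°
I = V/|Z| = 13.1 mA
P = VI cos φ = 3.22 × 0.0131 × cos(-7.64°) = 41.7 mW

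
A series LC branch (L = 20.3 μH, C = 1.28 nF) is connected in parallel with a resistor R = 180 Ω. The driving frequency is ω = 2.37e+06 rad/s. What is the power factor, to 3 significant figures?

X_L = ωL = 48.1 Ω
X_C = 1/(ωC) = 330 Ω
Branch 1: Z₁ = R = 180 Ω
Branch 2 (series LC): Z₂ = j(X_L − X_C) = −j282 Ω
Parallel: Z = Z₁Z₂/(Z₁+Z₂), |Z| = 152 Ω, ∠Z = -32.6°
cos φ = cos(-32.6°) = 0.843

0.843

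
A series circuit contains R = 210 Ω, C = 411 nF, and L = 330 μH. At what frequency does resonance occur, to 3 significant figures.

13.7 kHz

ω₀ = 1/√(LC) = 1/√(0.00033 × 4.11e-07) = 85870 rad/s
f₀ = ω₀/(2π) = 13.7 kHz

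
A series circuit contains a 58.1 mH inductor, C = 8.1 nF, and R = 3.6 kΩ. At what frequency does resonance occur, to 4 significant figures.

7.337 kHz

ω₀ = 1/√(LC) = 1/√(0.0581 × 8.1e-09) = 46100 rad/s
f₀ = ω₀/(2π) = 7.337 kHz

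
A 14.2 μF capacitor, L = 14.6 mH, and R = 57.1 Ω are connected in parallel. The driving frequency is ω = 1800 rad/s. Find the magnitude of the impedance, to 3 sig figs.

X_L = ωL = 26.3 Ω
X_C = 1/(ωC) = 39.1 Ω
Parallel: admittances add. Y = 1/R + 1/(jωL) + jωC
Y = (0.0175 − j0.0125) S
|Y| = 0.0215 S → |Z| = 1/|Y| = 46.5 Ω, ∠Z = −∠Y = 35.5°

46.5 Ω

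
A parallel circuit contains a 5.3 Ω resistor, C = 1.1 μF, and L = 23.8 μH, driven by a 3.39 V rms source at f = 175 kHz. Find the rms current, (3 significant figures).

ω = 2πf = 1.1e+06 rad/s
X_L = ωL = 26.2 Ω
X_C = 1/(ωC) = 0.827 Ω
Parallel: admittances add. Y = 1/R + 1/(jωL) + jωC
Y = (0.189 + j1.17) S
|Y| = 1.19 S → |Z| = 1/|Y| = 0.843 Ω, ∠Z = −∠Y = -80.8°
I = V/|Z| = 3.39/0.843 = 4.02 A

4.02 A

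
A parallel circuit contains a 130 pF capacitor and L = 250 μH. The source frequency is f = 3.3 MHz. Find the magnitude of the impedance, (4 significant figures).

399.6 Ω

ω = 2πf = 2.073e+07 rad/s
X_L = ωL = 5184 Ω
X_C = 1/(ωC) = 371.0 Ω
Parallel: admittances add. Y = 1/(jωL) + jωC
Y = (0 + j0.002503) S
|Y| = 0.002503 S → |Z| = 1/|Y| = 399.6 Ω, ∠Z = −∠Y = -90.00°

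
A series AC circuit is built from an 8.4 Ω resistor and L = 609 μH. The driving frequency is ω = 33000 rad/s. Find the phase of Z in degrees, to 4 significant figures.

67.32°

X_L = ωL = 20.10 Ω
Z = 8.400 + j20.10 Ω
|Z| = √(8.400² + 20.10²) = 21.78 Ω
∠Z = arctan(20.10/8.400) = 67.32°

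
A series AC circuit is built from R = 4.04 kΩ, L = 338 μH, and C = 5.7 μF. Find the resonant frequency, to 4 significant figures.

3.626 kHz

ω₀ = 1/√(LC) = 1/√(0.000338 × 5.7e-06) = 22780 rad/s
f₀ = ω₀/(2π) = 3.626 kHz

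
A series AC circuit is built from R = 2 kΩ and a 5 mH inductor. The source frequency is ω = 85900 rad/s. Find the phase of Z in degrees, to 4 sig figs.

X_L = ωL = 429.5 Ω
Z = 2000 + j429.5 Ω
|Z| = √(2000² + 429.5²) = 2046 Ω
∠Z = arctan(429.5/2000) = 12.12°

12.12°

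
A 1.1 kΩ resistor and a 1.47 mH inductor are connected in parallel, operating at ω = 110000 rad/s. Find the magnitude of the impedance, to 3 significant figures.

X_L = ωL = 162 Ω
Parallel: admittances add. Y = 1/R + 1/(jωL)
Y = (0.000909 − j0.00618) S
|Y| = 0.00625 S → |Z| = 1/|Y| = 160 Ω, ∠Z = −∠Y = 81.6°

160 Ω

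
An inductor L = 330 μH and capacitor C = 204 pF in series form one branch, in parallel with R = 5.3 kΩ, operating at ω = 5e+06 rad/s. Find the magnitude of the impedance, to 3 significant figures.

664 Ω

X_L = ωL = 1650 Ω
X_C = 1/(ωC) = 980 Ω
Branch 1: Z₁ = R = 5300 Ω
Branch 2 (series LC): Z₂ = j(X_L − X_C) = j670 Ω
Parallel: Z = Z₁Z₂/(Z₁+Z₂), |Z| = 664 Ω, ∠Z = 82.8°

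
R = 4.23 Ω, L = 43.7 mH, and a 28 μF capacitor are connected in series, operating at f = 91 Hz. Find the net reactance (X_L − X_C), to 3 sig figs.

ω = 2πf = 571.8 rad/s
X_L = ωL = 25.0 Ω
X_C = 1/(ωC) = 62.5 Ω
X = 25.0 − 62.5 = -37.5 Ω

-37.5 Ω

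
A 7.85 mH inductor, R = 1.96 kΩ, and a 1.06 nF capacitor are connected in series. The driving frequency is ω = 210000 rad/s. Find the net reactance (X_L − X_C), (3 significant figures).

-2840 Ω

X_L = ωL = 1650 Ω
X_C = 1/(ωC) = 4490 Ω
X = 1650 − 4490 = -2840 Ω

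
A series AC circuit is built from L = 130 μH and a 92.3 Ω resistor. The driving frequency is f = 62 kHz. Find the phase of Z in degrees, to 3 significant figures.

28.8°

ω = 2πf = 389600 rad/s
X_L = ωL = 50.6 Ω
Z = 92.3 + j50.6 Ω
|Z| = √(92.3² + 50.6²) = 105 Ω
∠Z = arctan(50.6/92.3) = 28.8°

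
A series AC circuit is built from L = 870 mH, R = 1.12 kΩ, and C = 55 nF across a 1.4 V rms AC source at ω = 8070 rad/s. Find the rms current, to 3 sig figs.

X_L = ωL = 7020 Ω
X_C = 1/(ωC) = 2250 Ω
Net reactance X = X_L − X_C = 4770 Ω
Z = 1120 + j4770 Ω
|Z| = √(1120² + 4770²) = 4900 Ω
I = V/|Z| = 1.4/4900 = 286 μA

286 μA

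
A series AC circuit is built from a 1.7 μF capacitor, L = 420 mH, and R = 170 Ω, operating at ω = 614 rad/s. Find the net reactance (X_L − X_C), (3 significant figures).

-700 Ω

X_L = ωL = 258 Ω
X_C = 1/(ωC) = 958 Ω
X = 258 − 958 = -700 Ω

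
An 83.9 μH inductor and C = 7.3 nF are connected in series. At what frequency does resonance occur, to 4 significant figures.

203.4 kHz

ω₀ = 1/√(LC) = 1/√(8.39e-05 × 7.3e-09) = 1.278e+06 rad/s
f₀ = ω₀/(2π) = 203.4 kHz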